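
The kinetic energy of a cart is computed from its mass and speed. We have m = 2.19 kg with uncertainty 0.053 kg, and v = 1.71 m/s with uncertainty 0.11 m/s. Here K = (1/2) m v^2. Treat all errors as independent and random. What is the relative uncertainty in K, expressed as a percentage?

Relative error in a monomial: (δK/K)² = Σ (nᵢ · δxᵢ/xᵢ)².
  (1·δm/m)² = (1×0.0242)² = 0.000586;  (2·δv/v)² = (2×0.0643)² = 0.0166
δK/K = √(0.0171) = 0.131

13.1%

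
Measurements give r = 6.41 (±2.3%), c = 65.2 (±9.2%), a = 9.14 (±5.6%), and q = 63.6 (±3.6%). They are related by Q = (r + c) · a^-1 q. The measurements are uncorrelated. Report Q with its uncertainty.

Let u = r + c = 71.6. δu = √(δr² + δc²) = √(0.0217 + 36.0) = 6.00, so δu/u = 0.0838.
Q is then a monomial in u, a, q:
δQ/Q = √((δu/u)² + (-1·δa/a)² + (1·δq/q)²) = √(0.00702 + 0.00314 + 0.00130) = 0.107
Q = 498, so δQ = 0.107 × 498 = 53.3.

498 ± 53.3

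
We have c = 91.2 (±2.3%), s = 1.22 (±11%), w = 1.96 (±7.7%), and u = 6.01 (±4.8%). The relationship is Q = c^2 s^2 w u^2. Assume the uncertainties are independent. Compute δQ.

Since Q is a product/quotient, work with relative uncertainties:
  (2·δc/c)² = (2×0.0230)² = 0.00212;  (2·δs/s)² = (2×0.110)² = 0.0484;  (1·δw/w)² = (1×0.0770)² = 0.00593;  (2·δu/u)² = (2×0.0480)² = 0.00922
δQ/Q = √(0.0657) = 0.256
Q = 8.76e+05, so δQ = 0.256 × 8.76e+05 = 2.25e+05.

2.25e+05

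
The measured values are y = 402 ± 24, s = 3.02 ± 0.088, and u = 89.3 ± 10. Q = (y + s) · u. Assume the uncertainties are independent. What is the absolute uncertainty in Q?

Let w = y + s = 405. δw = √(δy² + δs²) = √(576 + 0.00774) = 24.0, so δw/w = 0.0593.
Q is then a monomial in w, u:
δQ/Q = √((δw/w)² + (1·δu/u)²) = √(0.00351 + 0.0125) = 0.127
Q = 36200, so δQ = 0.127 × 36200 = 4580.

4580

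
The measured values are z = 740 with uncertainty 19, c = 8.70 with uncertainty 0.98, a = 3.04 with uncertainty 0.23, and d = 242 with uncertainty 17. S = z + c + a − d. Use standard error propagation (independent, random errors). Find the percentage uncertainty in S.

5.01%

Each term contributes (cᵢ δxᵢ)² to (δS)²:
  (δz)² = 361;  (δc)² = 0.960;  (δa)² = 0.0529;  (δd)² = 289
δS = √(651) = 25.5
S = 510, so δS/S = 25.5/510 = 0.0501.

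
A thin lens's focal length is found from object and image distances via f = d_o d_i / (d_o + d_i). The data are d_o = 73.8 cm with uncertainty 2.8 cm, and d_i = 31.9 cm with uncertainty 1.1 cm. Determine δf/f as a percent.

2.67%

∂f/∂d_o = (d_i/(d_o+d_i))² = 0.0911;  ∂f/∂d_i = (d_o/(d_o+d_i))² = 0.487
δf = √((∂f/∂d_o · δd_o)² + (∂f/∂d_i · δd_i)²) = √(0.0650 + 0.288) = 0.594 cm
f = 22.3 cm, so δf/f = 0.594/22.3 = 0.0267.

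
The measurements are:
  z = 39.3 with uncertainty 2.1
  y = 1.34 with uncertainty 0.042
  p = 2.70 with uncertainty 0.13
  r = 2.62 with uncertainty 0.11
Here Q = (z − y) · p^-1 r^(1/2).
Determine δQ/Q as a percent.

7.63%

Let u = z − y = 38.0. δu = √(δz² + δy²) = √(4.41 + 0.00176) = 2.10, so δu/u = 0.0553.
Q is then a monomial in u, p, r:
δQ/Q = √((δu/u)² + (-1·δp/p)² + (½·δr/r)²) = √(0.00306 + 0.00232 + 0.000441) = 0.0763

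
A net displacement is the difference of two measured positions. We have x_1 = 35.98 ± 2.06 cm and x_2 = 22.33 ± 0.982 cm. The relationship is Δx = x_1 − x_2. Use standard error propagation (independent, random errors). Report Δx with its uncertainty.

Absolute uncertainties add in quadrature for a linear combination:
  (δx_1)² = 4.24;  (δx_2)² = 0.964
δΔx = √(5.21) = 2.28 cm
Δx = 13.65 cm.

13.65 ± 2.28 cm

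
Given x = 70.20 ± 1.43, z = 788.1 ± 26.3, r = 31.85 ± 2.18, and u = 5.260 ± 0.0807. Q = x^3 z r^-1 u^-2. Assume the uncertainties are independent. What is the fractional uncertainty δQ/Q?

0.102

Q is a product of powers, so relative uncertainties combine in quadrature:
  (3·δx/x)² = (3×0.0204)² = 0.00373;  (1·δz/z)² = (1×0.0334)² = 0.00111;  (-1·δr/r)² = (-1×0.0684)² = 0.00468;  (-2·δu/u)² = (-2×0.0153)² = 0.000942
δQ/Q = √(0.0105) = 0.102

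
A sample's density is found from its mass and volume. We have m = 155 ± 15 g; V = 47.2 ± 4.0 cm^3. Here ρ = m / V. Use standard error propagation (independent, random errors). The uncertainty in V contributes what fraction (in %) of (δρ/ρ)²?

43.4%

(δρ/ρ)² = (1·δm/m)² + (-1·δV/V)²
  m term: (1×0.0968)² = 0.00937
  V term: (-1×0.0847)² = 0.00718
Total = 0.0165. Share from V = 0.00718/0.0165 = 0.434.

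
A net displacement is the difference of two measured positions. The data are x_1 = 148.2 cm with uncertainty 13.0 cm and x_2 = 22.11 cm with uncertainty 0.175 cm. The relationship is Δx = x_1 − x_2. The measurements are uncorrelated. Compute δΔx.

13.0 cm

For a sum/difference, combine absolute errors in quadrature:
  (δx_1)² = 169;  (δx_2)² = 0.0306
δΔx = √(169) = 13.0 cm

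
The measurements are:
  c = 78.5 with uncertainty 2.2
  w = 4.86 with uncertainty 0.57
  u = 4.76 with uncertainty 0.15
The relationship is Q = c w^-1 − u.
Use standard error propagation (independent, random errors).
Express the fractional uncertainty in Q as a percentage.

17.1%

Let p = c·w^-1 = 16.2. δp/p = √((1·δc/c)² + (-1·δw/w)²) = √(0.000785 + 0.0138) = 0.121, so δp = 1.95.
Q = p − u: δQ = √(δp² + δu²) = √(3.79 + 0.0225) = 1.95
Q = 11.4, so δQ/Q = 1.95/11.4 = 0.171.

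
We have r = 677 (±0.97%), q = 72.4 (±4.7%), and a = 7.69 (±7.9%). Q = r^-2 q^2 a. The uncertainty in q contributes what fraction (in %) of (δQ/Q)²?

57.2%

(δQ/Q)² = (-2·δr/r)² + (2·δq/q)² + (1·δa/a)²
  r term: (-2×0.00970)² = 0.000376
  q term: (2×0.0470)² = 0.00884
  a term: (1×0.0790)² = 0.00624
Total = 0.0155. Share from q = 0.00884/0.0155 = 0.572.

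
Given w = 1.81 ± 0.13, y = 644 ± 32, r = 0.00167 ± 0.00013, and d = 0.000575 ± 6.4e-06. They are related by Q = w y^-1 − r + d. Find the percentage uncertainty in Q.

16.2%

Let p = w·y^-1 = 0.00281. δp/p = √((1·δw/w)² + (-1·δy/y)²) = √(0.00516 + 0.00247) = 0.0873, so δp = 0.000245.
Q = p − r + d: δQ = √(δp² + δr² + δd²) = √(6.03e-08 + 1.69e-08 + 4.1e-11) = 0.000278
Q = 0.00172, so δQ/Q = 0.000278/0.00172 = 0.162.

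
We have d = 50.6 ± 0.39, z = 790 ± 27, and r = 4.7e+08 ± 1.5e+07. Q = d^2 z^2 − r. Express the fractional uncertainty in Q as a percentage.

Let p = d^2·z^2 = 1.6e+09. δp/p = √((2·δd/d)² + (2·δz/z)²) = √(0.000238 + 0.00467) = 0.0701, so δp = 1.12e+08.
Q = p − r: δQ = √(δp² + δr²) = √(1.25e+16 + 2.25e+14) = 1.13e+08
Q = 1.13e+09, so δQ/Q = 1.13e+08/1.13e+09 = 0.100.

10.0%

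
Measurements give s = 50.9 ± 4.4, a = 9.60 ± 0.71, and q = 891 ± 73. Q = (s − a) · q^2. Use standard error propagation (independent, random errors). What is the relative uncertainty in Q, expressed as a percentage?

19.6%

Let u = s − a = 41.3. δu = √(δs² + δa²) = √(19.4 + 0.504) = 4.46, so δu/u = 0.108.
Q is then a monomial in u, q:
δQ/Q = √((δu/u)² + (2·δq/q)²) = √(0.0116 + 0.0269) = 0.196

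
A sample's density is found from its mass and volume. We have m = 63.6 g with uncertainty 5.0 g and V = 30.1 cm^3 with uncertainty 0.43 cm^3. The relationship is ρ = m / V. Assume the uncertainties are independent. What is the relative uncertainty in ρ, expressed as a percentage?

7.99%

Since ρ is a product/quotient, work with relative uncertainties:
  (1·δm/m)² = (1×0.0786)² = 0.00618;  (-1·δV/V)² = (-1×0.0143)² = 0.000204
δρ/ρ = √(0.00638) = 0.0799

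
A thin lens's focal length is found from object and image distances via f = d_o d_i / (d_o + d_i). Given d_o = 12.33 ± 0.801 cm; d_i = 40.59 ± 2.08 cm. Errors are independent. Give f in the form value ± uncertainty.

9.457 ± 0.485 cm

∂f/∂d_o = (d_i/(d_o+d_i))² = 0.588;  ∂f/∂d_i = (d_o/(d_o+d_i))² = 0.0543
δf = √((∂f/∂d_o · δd_o)² + (∂f/∂d_i · δd_i)²) = √(0.222 + 0.0127) = 0.485 cm
f = 9.457 cm.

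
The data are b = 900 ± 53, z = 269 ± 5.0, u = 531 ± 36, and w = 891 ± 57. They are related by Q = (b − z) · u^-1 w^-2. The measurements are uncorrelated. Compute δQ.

Let h = b − z = 631. δh = √(δb² + δz²) = √(2810 + 25.0) = 53.2, so δh/h = 0.0844.
Q is then a monomial in h, u, w:
δQ/Q = √((δh/h)² + (-1·δu/u)² + (-2·δw/w)²) = √(0.00712 + 0.00460 + 0.0164) = 0.168
Q = 1.5e-06, so δQ = 0.168 × 1.5e-06 = 2.51e-07.

2.51e-07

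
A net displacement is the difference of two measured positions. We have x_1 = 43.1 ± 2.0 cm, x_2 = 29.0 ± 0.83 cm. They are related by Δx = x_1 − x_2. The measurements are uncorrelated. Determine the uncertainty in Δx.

2.17 cm

For a sum/difference, combine absolute errors in quadrature:
  (δx_1)² = 4.00;  (δx_2)² = 0.689
δΔx = √(4.69) = 2.17 cm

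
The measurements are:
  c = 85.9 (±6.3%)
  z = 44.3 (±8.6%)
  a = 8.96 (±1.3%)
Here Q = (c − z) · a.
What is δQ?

Let u = c − z = 41.6. δu = √(δc² + δz²) = √(29.3 + 14.5) = 6.62, so δu/u = 0.159.
Q is then a monomial in u, a:
δQ/Q = √((δu/u)² + (1·δa/a)²) = √(0.0253 + 0.000169) = 0.160
Q = 373, so δQ = 0.160 × 373 = 59.5.

59.5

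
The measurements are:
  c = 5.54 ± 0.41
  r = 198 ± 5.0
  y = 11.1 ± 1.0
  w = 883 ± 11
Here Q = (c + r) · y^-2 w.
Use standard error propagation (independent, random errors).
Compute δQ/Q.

0.182

Let u = c + r = 204. δu = √(δc² + δr²) = √(0.168 + 25.0) = 5.02, so δu/u = 0.0246.
Q is then a monomial in u, y, w:
δQ/Q = √((δu/u)² + (-2·δy/y)² + (1·δw/w)²) = √(0.000608 + 0.0325 + 0.000155) = 0.182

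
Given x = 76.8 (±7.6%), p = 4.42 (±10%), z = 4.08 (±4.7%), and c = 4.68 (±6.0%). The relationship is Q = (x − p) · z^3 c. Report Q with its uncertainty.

Let u = x − p = 72.4. δu = √(δx² + δp²) = √(34.1 + 0.195) = 5.85, so δu/u = 0.0809.
Q is then a monomial in u, z, c:
δQ/Q = √((δu/u)² + (3·δz/z)² + (1·δc/c)²) = √(0.00654 + 0.0199 + 0.00360) = 0.173
Q = 23000, so δQ = 0.173 × 23000 = 3990.

23000 ± 3990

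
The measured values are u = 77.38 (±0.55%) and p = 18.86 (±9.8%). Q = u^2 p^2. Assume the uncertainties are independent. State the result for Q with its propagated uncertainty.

(2.130 ± 0.418) × 10^6

Each factor contributes (exponent × relative error)² to (δQ/Q)²:
  (2·δu/u)² = (2×0.00550)² = 0.000121;  (2·δp/p)² = (2×0.0980)² = 0.0384
δQ/Q = √(0.0385) = 0.196
Q = 2.13e+06, so δQ = 0.196 × 2.13e+06 = 4.18e+05.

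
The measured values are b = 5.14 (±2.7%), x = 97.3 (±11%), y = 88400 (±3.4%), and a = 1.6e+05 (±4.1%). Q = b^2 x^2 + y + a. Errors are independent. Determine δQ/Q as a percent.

Let p = b^2·x^2 = 2.5e+05. δp/p = √((2·δb/b)² + (2·δx/x)²) = √(0.00292 + 0.0484) = 0.227, so δp = 56700.
Q = p + y + a: δQ = √(δp² + δy² + δa²) = √(3.21e+09 + 9.03e+06 + 4.3e+07) = 57100
Q = 4.99e+05, so δQ/Q = 57100/4.99e+05 = 0.115.

11.5%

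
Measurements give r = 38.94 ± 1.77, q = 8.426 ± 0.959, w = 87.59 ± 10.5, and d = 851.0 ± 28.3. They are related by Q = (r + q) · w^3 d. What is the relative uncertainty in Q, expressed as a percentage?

36.4%

Let u = r + q = 47.37. δu = √(δr² + δq²) = √(3.13 + 0.920) = 2.01, so δu/u = 0.0425.
Q is then a monomial in u, w, d:
δQ/Q = √((δu/u)² + (3·δw/w)² + (1·δd/d)²) = √(0.00181 + 0.129 + 0.00111) = 0.364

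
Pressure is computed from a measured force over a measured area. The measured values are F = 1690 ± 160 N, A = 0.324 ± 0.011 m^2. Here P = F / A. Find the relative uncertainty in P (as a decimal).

P is a product of powers, so relative uncertainties combine in quadrature:
  (1·δF/F)² = (1×0.0947)² = 0.00896;  (-1·δA/A)² = (-1×0.0340)² = 0.00115
δP/P = √(0.0101) = 0.101

0.101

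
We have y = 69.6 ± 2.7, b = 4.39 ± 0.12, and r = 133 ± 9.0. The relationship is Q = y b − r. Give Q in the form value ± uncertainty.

173 ± 17.1

Let p = y·b = 306. δp/p = √((1·δy/y)² + (1·δb/b)²) = √(0.00150 + 0.000747) = 0.0475, so δp = 14.5.
Q = p − r: δQ = √(δp² + δr²) = √(210 + 81.0) = 17.1
Q = 173.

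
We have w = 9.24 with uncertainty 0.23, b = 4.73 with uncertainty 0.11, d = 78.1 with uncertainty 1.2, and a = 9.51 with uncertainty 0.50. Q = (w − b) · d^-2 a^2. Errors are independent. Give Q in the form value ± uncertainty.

0.0669 ± 0.00824

Let u = w − b = 4.51. δu = √(δw² + δb²) = √(0.0529 + 0.0121) = 0.255, so δu/u = 0.0565.
Q is then a monomial in u, d, a:
δQ/Q = √((δu/u)² + (-2·δd/d)² + (2·δa/a)²) = √(0.00320 + 0.000944 + 0.0111) = 0.123
Q = 0.0669, so δQ = 0.123 × 0.0669 = 0.00824.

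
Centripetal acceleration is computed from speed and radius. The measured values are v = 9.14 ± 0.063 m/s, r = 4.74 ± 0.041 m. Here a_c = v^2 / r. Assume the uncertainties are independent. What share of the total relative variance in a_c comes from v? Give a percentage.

(δa_c/a_c)² = (2·δv/v)² + (-1·δr/r)²
  v term: (2×0.00689)² = 0.000190
  r term: (-1×0.00865)² = 7.48e-05
Total = 0.000265. Share from v = 0.000190/0.000265 = 0.718.

71.8%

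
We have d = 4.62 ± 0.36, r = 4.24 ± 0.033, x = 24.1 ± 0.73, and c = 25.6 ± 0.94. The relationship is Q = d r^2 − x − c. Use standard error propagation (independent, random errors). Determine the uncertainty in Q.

6.71

Let p = d·r^2 = 83.1. δp/p = √((1·δd/d)² + (2·δr/r)²) = √(0.00607 + 0.000242) = 0.0795, so δp = 6.60.
Q = p − x − c: δQ = √(δp² + δx² + δc²) = √(43.6 + 0.533 + 0.884) = 6.71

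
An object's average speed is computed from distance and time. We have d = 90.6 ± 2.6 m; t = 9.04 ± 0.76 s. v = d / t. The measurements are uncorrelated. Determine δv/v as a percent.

8.88%

Each factor contributes (exponent × relative error)² to (δv/v)²:
  (1·δd/d)² = (1×0.0287)² = 0.000824;  (-1·δt/t)² = (-1×0.0841)² = 0.00707
δv/v = √(0.00789) = 0.0888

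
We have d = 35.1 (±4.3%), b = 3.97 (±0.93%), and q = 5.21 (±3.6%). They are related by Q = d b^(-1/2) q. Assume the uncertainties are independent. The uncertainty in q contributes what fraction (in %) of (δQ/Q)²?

40.9%

(δQ/Q)² = (1·δd/d)² + (−½·δb/b)² + (1·δq/q)²
  d term: (1×0.0430)² = 0.00185
  b term: (-0.5×0.00930)² = 2.16e-05
  q term: (1×0.0360)² = 0.00130
Total = 0.00317. Share from q = 0.00130/0.00317 = 0.409.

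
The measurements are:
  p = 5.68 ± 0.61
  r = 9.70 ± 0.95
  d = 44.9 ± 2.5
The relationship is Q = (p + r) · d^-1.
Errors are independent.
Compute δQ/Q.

Let u = p + r = 15.4. δu = √(δp² + δr²) = √(0.372 + 0.902) = 1.13, so δu/u = 0.0734.
Q is then a monomial in u, d:
δQ/Q = √((δu/u)² + (-1·δd/d)²) = √(0.00539 + 0.00310) = 0.0921

0.0921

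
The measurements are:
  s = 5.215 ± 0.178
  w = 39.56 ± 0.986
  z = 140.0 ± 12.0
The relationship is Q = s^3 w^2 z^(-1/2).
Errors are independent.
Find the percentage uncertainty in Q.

Each factor contributes (exponent × relative error)² to (δQ/Q)²:
  (3·δs/s)² = (3×0.0341)² = 0.0105;  (2·δw/w)² = (2×0.0249)² = 0.00248;  (−½·δz/z)² = (-0.5×0.0857)² = 0.00184
δQ/Q = √(0.0148) = 0.122

12.2%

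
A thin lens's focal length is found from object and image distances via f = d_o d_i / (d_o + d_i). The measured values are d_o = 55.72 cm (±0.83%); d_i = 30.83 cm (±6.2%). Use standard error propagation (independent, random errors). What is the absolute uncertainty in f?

0.794 cm

∂f/∂d_o = (d_i/(d_o+d_i))² = 0.127;  ∂f/∂d_i = (d_o/(d_o+d_i))² = 0.414
δf = √((∂f/∂d_o · δd_o)² + (∂f/∂d_i · δd_i)²) = √(0.00344 + 0.628) = 0.794 cm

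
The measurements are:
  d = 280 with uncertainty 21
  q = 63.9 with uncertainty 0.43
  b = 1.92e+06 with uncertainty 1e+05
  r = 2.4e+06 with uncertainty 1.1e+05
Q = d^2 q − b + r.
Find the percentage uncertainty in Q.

Let p = d^2·q = 5.01e+06. δp/p = √((2·δd/d)² + (1·δq/q)²) = √(0.0225 + 4.53e-05) = 0.150, so δp = 7.52e+05.
Q = p − b + r: δQ = √(δp² + δb² + δr²) = √(5.66e+11 + 1e+10 + 1.21e+10) = 7.67e+05
Q = 5.49e+06, so δQ/Q = 7.67e+05/5.49e+06 = 0.140.

14.0%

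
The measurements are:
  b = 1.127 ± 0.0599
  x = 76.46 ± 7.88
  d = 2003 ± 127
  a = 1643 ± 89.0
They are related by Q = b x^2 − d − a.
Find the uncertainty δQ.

Let p = b·x^2 = 6589. δp/p = √((1·δb/b)² + (2·δx/x)²) = √(0.00282 + 0.0425) = 0.213, so δp = 1400.
Q = p − d − a: δQ = √(δp² + δd² + δa²) = √(1.97e+06 + 16100 + 7920) = 1410

1410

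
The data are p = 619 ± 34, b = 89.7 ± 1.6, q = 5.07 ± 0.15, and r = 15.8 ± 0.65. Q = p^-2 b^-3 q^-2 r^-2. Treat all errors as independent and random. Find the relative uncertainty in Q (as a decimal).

For a monomial Q ∝ p^-2, b^-3, q^-2, r^-2, fractional errors add in quadrature:
  (-2·δp/p)² = (-2×0.0549)² = 0.0121;  (-3·δb/b)² = (-3×0.0178)² = 0.00286;  (-2·δq/q)² = (-2×0.0296)² = 0.00350;  (-2·δr/r)² = (-2×0.0411)² = 0.00677
δQ/Q = √(0.0252) = 0.159

0.159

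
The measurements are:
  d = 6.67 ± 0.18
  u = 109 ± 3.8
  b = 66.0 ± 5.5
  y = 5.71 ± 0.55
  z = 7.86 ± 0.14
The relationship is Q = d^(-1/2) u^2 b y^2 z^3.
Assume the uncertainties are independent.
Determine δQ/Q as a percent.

22.8%

Relative error in a monomial: (δQ/Q)² = Σ (nᵢ · δxᵢ/xᵢ)².
  (−½·δd/d)² = (-0.5×0.0270)² = 0.000182;  (2·δu/u)² = (2×0.0349)² = 0.00486;  (1·δb/b)² = (1×0.0833)² = 0.00694;  (2·δy/y)² = (2×0.0963)² = 0.0371;  (3·δz/z)² = (3×0.0178)² = 0.00286
δQ/Q = √(0.0520) = 0.228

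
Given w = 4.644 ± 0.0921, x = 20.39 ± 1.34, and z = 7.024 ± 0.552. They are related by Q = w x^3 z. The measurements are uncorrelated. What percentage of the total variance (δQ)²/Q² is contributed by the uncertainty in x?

(δQ/Q)² = (1·δw/w)² + (3·δx/x)² + (1·δz/z)²
  w term: (1×0.0198)² = 0.000393
  x term: (3×0.0657)² = 0.0389
  z term: (1×0.0786)² = 0.00618
Total = 0.0454. Share from x = 0.0389/0.0454 = 0.855.

85.5%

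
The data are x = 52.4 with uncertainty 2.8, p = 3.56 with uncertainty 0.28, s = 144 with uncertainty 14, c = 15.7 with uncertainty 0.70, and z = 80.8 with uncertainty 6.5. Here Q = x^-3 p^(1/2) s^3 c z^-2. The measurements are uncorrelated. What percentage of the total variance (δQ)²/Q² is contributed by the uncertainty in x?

18.3%

(δQ/Q)² = (-3·δx/x)² + (½·δp/p)² + (3·δs/s)² + (1·δc/c)² + (-2·δz/z)²
  x term: (-3×0.0534)² = 0.0257
  p term: (0.5×0.0787)² = 0.00155
  s term: (3×0.0972)² = 0.0851
  c term: (1×0.0446)² = 0.00199
  z term: (-2×0.0804)² = 0.0259
Total = 0.140. Share from x = 0.0257/0.140 = 0.183.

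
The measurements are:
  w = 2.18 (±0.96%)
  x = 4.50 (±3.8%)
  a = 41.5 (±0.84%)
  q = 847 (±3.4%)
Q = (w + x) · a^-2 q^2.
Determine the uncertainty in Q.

Let u = w + x = 6.68. δu = √(δw² + δx²) = √(0.000438 + 0.0292) = 0.172, so δu/u = 0.0258.
Q is then a monomial in u, a, q:
δQ/Q = √((δu/u)² + (-2·δa/a)² + (2·δq/q)²) = √(0.000665 + 0.000282 + 0.00462) = 0.0746
Q = 2780, so δQ = 0.0746 × 2780 = 208.

208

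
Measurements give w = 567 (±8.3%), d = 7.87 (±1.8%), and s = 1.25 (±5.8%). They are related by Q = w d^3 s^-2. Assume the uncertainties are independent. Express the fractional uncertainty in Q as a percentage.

Relative error in a monomial: (δQ/Q)² = Σ (nᵢ · δxᵢ/xᵢ)².
  (1·δw/w)² = (1×0.0830)² = 0.00689;  (3·δd/d)² = (3×0.0180)² = 0.00292;  (-2·δs/s)² = (-2×0.0580)² = 0.0135
δQ/Q = √(0.0233) = 0.153

15.3%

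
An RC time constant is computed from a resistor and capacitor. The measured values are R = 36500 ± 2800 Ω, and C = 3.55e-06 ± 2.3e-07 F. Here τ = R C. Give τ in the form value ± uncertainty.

0.130 ± 0.0130 s

Products/powers → add relative errors in quadrature, weighted by exponent:
  (1·δR/R)² = (1×0.0767)² = 0.00588;  (1·δC/C)² = (1×0.0648)² = 0.00420
δτ/τ = √(0.0101) = 0.100
τ = 0.130 s, so δτ = 0.100 × 0.130 = 0.0130 s.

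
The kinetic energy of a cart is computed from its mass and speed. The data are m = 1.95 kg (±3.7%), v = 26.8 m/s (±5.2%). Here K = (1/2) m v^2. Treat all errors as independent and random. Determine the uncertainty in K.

Relative error in a monomial: (δK/K)² = Σ (nᵢ · δxᵢ/xᵢ)².
  (1·δm/m)² = (1×0.0370)² = 0.00137;  (2·δv/v)² = (2×0.0520)² = 0.0108
δK/K = √(0.0122) = 0.110
K = 700 J, so δK = 0.110 × 700 = 77.3 J.

77.3 J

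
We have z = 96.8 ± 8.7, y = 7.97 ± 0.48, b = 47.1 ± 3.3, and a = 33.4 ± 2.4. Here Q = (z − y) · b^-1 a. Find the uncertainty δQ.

8.84

Let u = z − y = 88.8. δu = √(δz² + δy²) = √(75.7 + 0.230) = 8.71, so δu/u = 0.0981.
Q is then a monomial in u, b, a:
δQ/Q = √((δu/u)² + (-1·δb/b)² + (1·δa/a)²) = √(0.00962 + 0.00491 + 0.00516) = 0.140
Q = 63.0, so δQ = 0.140 × 63.0 = 8.84.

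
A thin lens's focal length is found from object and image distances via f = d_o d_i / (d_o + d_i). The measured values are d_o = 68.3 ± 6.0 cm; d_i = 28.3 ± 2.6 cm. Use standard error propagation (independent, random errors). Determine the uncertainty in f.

∂f/∂d_o = (d_i/(d_o+d_i))² = 0.0858;  ∂f/∂d_i = (d_o/(d_o+d_i))² = 0.500
δf = √((∂f/∂d_o · δd_o)² + (∂f/∂d_i · δd_i)²) = √(0.265 + 1.69) = 1.40 cm

1.40 cm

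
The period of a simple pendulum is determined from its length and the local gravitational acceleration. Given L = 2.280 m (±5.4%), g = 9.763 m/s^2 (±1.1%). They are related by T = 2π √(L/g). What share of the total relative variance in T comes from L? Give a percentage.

(δT/T)² = (½·δL/L)² + (−½·δg/g)²
  L term: (0.5×0.0540)² = 0.000729
  g term: (-0.5×0.0110)² = 3.03e-05
Total = 0.000759. Share from L = 0.000729/0.000759 = 0.960.

96.0%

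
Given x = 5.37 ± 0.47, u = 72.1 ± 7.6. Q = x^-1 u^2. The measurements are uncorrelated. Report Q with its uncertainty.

968 ± 221

Products/powers → add relative errors in quadrature, weighted by exponent:
  (-1·δx/x)² = (-1×0.0875)² = 0.00766;  (2·δu/u)² = (2×0.105)² = 0.0444
δQ/Q = √(0.0521) = 0.228
Q = 968, so δQ = 0.228 × 968 = 221.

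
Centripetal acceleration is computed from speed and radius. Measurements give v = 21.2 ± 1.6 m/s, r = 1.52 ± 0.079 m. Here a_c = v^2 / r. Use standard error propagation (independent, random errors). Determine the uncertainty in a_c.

Each factor contributes (exponent × relative error)² to (δa_c/a_c)²:
  (2·δv/v)² = (2×0.0755)² = 0.0228;  (-1·δr/r)² = (-1×0.0520)² = 0.00270
δa_c/a_c = √(0.0255) = 0.160
a_c = 296 m/s^2, so δa_c = 0.160 × 296 = 47.2 m/s^2.

47.2 m/s^2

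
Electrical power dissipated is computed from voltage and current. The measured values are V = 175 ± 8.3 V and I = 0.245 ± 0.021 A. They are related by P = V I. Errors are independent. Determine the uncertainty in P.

Since P is a product/quotient, work with relative uncertainties:
  (1·δV/V)² = (1×0.0474)² = 0.00225;  (1·δI/I)² = (1×0.0857)² = 0.00735
δP/P = √(0.00960) = 0.0980
P = 42.9 W, so δP = 0.0980 × 42.9 = 4.20 W.

4.20 W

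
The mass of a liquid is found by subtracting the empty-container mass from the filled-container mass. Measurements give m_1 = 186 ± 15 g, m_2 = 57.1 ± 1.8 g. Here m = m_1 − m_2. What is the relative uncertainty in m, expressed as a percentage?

m is a linear combination, so absolute uncertainties add in quadrature:
  (δm_1)² = 225;  (δm_2)² = 3.24
δm = √(228) = 15.1 g
m = 129 g, so δm/m = 15.1/129 = 0.117.

11.7%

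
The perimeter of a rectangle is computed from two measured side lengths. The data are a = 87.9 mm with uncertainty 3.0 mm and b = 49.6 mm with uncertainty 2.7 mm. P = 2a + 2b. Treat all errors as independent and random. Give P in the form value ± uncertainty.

For a sum/difference, combine absolute errors in quadrature:
  (2·δa)² = 36.0;  (2·δb)² = 29.2
δP = √(65.2) = 8.07 mm
P = 275 mm.

275 ± 8.07 mm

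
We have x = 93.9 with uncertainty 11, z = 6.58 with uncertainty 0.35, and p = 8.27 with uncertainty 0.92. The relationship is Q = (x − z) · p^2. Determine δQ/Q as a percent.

Let u = x − z = 87.3. δu = √(δx² + δz²) = √(121 + 0.122) = 11.0, so δu/u = 0.126.
Q is then a monomial in u, p:
δQ/Q = √((δu/u)² + (2·δp/p)²) = √(0.0159 + 0.0495) = 0.256

25.6%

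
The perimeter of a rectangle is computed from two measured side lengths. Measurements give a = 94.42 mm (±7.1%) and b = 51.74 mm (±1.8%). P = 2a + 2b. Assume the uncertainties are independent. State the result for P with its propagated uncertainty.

292.3 ± 13.5 mm

For a sum/difference, combine absolute errors in quadrature:
  (2·δa)² = 180;  (2·δb)² = 3.47
δP = √(183) = 13.5 mm
P = 292.3 mm.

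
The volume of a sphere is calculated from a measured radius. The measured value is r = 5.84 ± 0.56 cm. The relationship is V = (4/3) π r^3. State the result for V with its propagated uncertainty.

834 ± 240 cm^3

V ∝ r^3, so δV/V = |3| · δr/r = 3 × 0.0959 = 0.288.
V = 834 cm^3, so δV = 0.288 × 834 = 240 cm^3.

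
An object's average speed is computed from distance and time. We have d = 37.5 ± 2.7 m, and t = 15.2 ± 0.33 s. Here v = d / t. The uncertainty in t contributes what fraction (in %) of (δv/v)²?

(δv/v)² = (1·δd/d)² + (-1·δt/t)²
  d term: (1×0.0720)² = 0.00518
  t term: (-1×0.0217)² = 0.000471
Total = 0.00566. Share from t = 0.000471/0.00566 = 0.0833.

8.33%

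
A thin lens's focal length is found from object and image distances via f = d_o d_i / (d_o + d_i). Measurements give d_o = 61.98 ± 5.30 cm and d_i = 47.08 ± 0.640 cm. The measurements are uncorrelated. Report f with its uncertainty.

26.76 ± 1.01 cm

∂f/∂d_o = (d_i/(d_o+d_i))² = 0.186;  ∂f/∂d_i = (d_o/(d_o+d_i))² = 0.323
δf = √((∂f/∂d_o · δd_o)² + (∂f/∂d_i · δd_i)²) = √(0.976 + 0.0427) = 1.01 cm
f = 26.76 cm.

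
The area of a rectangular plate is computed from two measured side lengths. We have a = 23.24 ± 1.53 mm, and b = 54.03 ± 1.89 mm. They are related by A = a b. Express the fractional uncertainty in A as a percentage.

For a monomial A ∝ a, b, fractional errors add in quadrature:
  (1·δa/a)² = (1×0.0658)² = 0.00433;  (1·δb/b)² = (1×0.0350)² = 0.00122
δA/A = √(0.00556) = 0.0746

7.46%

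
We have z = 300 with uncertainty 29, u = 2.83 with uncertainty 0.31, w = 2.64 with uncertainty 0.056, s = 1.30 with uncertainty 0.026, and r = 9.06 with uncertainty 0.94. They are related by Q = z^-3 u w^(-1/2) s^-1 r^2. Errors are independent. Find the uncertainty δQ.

Relative error in a monomial: (δQ/Q)² = Σ (nᵢ · δxᵢ/xᵢ)².
  (-3·δz/z)² = (-3×0.0967)² = 0.0841;  (1·δu/u)² = (1×0.110)² = 0.0120;  (−½·δw/w)² = (-0.5×0.0212)² = 0.000112;  (-1·δs/s)² = (-1×0.0200)² = 0.000400;  (2·δr/r)² = (2×0.104)² = 0.0431
δQ/Q = √(0.140) = 0.374
Q = 4.07e-06, so δQ = 0.374 × 4.07e-06 = 1.52e-06.

1.52e-06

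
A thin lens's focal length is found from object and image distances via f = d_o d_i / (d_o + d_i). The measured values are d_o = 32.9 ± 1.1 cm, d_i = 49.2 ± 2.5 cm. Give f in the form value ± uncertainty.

∂f/∂d_o = (d_i/(d_o+d_i))² = 0.359;  ∂f/∂d_i = (d_o/(d_o+d_i))² = 0.161
δf = √((∂f/∂d_o · δd_o)² + (∂f/∂d_i · δd_i)²) = √(0.156 + 0.161) = 0.563 cm
f = 19.7 cm.

19.7 ± 0.563 cm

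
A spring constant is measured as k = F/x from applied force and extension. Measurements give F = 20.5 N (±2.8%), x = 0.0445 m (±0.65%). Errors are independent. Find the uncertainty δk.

Since k is a product/quotient, work with relative uncertainties:
  (1·δF/F)² = (1×0.0280)² = 0.000784;  (-1·δx/x)² = (-1×0.00650)² = 4.23e-05
δk/k = √(0.000826) = 0.0287
k = 461 N/m, so δk = 0.0287 × 461 = 13.2 N/m.

13.2 N/m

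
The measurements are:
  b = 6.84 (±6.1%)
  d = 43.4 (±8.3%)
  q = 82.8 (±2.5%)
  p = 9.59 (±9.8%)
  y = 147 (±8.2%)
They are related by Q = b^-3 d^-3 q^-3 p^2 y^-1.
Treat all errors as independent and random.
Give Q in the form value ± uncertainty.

Relative error in a monomial: (δQ/Q)² = Σ (nᵢ · δxᵢ/xᵢ)².
  (-3·δb/b)² = (-3×0.0610)² = 0.0335;  (-3·δd/d)² = (-3×0.0830)² = 0.0620;  (-3·δq/q)² = (-3×0.0250)² = 0.00562;  (2·δp/p)² = (2×0.0980)² = 0.0384;  (-1·δy/y)² = (-1×0.0820)² = 0.00672
δQ/Q = √(0.146) = 0.382
Q = 4.21e-14, so δQ = 0.382 × 4.21e-14 = 1.61e-14.

(4.21 ± 1.61) × 10^-14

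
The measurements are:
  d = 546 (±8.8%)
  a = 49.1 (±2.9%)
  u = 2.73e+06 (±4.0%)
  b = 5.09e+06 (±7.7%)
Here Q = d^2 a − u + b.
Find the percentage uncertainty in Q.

15.5%

Let p = d^2·a = 1.46e+07. δp/p = √((2·δd/d)² + (1·δa/a)²) = √(0.0310 + 0.000841) = 0.178, so δp = 2.61e+06.
Q = p − u + b: δQ = √(δp² + δu² + δb²) = √(6.82e+12 + 1.19e+10 + 1.54e+11) = 2.64e+06
Q = 1.7e+07, so δQ/Q = 2.64e+06/1.7e+07 = 0.155.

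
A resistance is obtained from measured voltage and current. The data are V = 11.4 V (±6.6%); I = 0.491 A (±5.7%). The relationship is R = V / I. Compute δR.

For a monomial R ∝ V, I^-1, fractional errors add in quadrature:
  (1·δV/V)² = (1×0.0660)² = 0.00436;  (-1·δI/I)² = (-1×0.0570)² = 0.00325
δR/R = √(0.00761) = 0.0872
R = 23.2 Ω, so δR = 0.0872 × 23.2 = 2.02 Ω.

2.02 Ω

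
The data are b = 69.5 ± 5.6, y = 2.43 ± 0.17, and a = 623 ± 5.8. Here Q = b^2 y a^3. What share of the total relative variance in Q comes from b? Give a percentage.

82.1%

(δQ/Q)² = (2·δb/b)² + (1·δy/y)² + (3·δa/a)²
  b term: (2×0.0806)² = 0.0260
  y term: (1×0.0700)² = 0.00489
  a term: (3×0.00931)² = 0.000780
Total = 0.0316. Share from b = 0.0260/0.0316 = 0.821.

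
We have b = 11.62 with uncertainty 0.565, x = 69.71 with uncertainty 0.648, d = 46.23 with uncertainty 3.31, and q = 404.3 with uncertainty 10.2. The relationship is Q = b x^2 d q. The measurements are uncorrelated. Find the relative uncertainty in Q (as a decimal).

0.0920

Since Q is a product/quotient, work with relative uncertainties:
  (1·δb/b)² = (1×0.0486)² = 0.00236;  (2·δx/x)² = (2×0.00930)² = 0.000346;  (1·δd/d)² = (1×0.0716)² = 0.00513;  (1·δq/q)² = (1×0.0252)² = 0.000636
δQ/Q = √(0.00847) = 0.0920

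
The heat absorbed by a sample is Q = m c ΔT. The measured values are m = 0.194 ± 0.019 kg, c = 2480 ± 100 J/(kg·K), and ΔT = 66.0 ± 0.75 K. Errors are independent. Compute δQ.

Relative error in a monomial: (δQ/Q)² = Σ (nᵢ · δxᵢ/xᵢ)².
  (1·δm/m)² = (1×0.0979)² = 0.00959;  (1·δc/c)² = (1×0.0403)² = 0.00163;  (1·δΔT/ΔT)² = (1×0.0114)² = 0.000129
δQ/Q = √(0.0113) = 0.107
Q = 31800 J, so δQ = 0.107 × 31800 = 3380 J.

3380 J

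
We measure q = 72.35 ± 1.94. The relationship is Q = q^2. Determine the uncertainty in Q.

281

Q ∝ q^2, so δQ/Q = |2| · δq/q = 2 × 0.0268 = 0.0536.
Q = 5235, so δQ = 0.0536 × 5235 = 281.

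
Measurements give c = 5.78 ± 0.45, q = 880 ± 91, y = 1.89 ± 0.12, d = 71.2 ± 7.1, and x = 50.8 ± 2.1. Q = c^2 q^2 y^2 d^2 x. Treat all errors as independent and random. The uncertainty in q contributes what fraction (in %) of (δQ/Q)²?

(δQ/Q)² = (2·δc/c)² + (2·δq/q)² + (2·δy/y)² + (2·δd/d)² + (1·δx/x)²
  c term: (2×0.0779)² = 0.0242
  q term: (2×0.103)² = 0.0428
  y term: (2×0.0635)² = 0.0161
  d term: (2×0.0997)² = 0.0398
  x term: (1×0.0413)² = 0.00171
Total = 0.125. Share from q = 0.0428/0.125 = 0.343.

34.3%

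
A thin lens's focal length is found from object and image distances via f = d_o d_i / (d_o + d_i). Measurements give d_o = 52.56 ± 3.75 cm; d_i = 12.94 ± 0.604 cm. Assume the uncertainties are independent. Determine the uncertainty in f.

0.416 cm

∂f/∂d_o = (d_i/(d_o+d_i))² = 0.0390;  ∂f/∂d_i = (d_o/(d_o+d_i))² = 0.644
δf = √((∂f/∂d_o · δd_o)² + (∂f/∂d_i · δd_i)²) = √(0.0214 + 0.151) = 0.416 cm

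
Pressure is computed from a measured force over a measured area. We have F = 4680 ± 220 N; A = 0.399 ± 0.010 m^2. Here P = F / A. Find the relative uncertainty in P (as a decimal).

0.0533

Products/powers → add relative errors in quadrature, weighted by exponent:
  (1·δF/F)² = (1×0.0470)² = 0.00221;  (-1·δA/A)² = (-1×0.0251)² = 0.000628
δP/P = √(0.00284) = 0.0533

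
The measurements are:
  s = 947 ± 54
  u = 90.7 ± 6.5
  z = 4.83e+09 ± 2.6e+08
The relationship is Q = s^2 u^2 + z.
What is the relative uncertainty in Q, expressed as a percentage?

11.3%

Let p = s^2·u^2 = 7.38e+09. δp/p = √((2·δs/s)² + (2·δu/u)²) = √(0.0130 + 0.0205) = 0.183, so δp = 1.35e+09.
Q = p + z: δQ = √(δp² + δz²) = √(1.83e+18 + 6.76e+16) = 1.38e+09
Q = 1.22e+10, so δQ/Q = 1.38e+09/1.22e+10 = 0.113.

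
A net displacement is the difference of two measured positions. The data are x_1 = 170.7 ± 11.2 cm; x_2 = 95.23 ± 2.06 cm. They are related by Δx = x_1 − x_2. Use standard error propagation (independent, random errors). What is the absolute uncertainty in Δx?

Δx is a linear combination, so absolute uncertainties add in quadrature:
  (δx_1)² = 125;  (δx_2)² = 4.24
δΔx = √(130) = 11.4 cm

11.4 cm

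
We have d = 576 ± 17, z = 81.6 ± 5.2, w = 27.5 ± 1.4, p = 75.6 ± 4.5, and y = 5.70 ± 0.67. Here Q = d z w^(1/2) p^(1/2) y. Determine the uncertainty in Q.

Q is a product of powers, so relative uncertainties combine in quadrature:
  (1·δd/d)² = (1×0.0295)² = 0.000871;  (1·δz/z)² = (1×0.0637)² = 0.00406;  (½·δw/w)² = (0.5×0.0509)² = 0.000648;  (½·δp/p)² = (0.5×0.0595)² = 0.000886;  (1·δy/y)² = (1×0.118)² = 0.0138
δQ/Q = √(0.0203) = 0.142
Q = 1.22e+07, so δQ = 0.142 × 1.22e+07 = 1.74e+06.

1.74e+06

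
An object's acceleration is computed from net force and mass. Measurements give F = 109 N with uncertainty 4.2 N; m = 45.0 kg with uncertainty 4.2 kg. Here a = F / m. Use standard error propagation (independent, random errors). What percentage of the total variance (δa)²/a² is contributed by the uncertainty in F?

14.6%

(δa/a)² = (1·δF/F)² + (-1·δm/m)²
  F term: (1×0.0385)² = 0.00148
  m term: (-1×0.0933)² = 0.00871
Total = 0.0102. Share from F = 0.00148/0.0102 = 0.146.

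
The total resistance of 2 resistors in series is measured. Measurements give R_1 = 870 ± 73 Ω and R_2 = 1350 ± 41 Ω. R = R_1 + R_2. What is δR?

R is a linear combination, so absolute uncertainties add in quadrature:
  (δR_1)² = 5330;  (δR_2)² = 1680
δR = √(7010) = 83.7 Ω

83.7 Ω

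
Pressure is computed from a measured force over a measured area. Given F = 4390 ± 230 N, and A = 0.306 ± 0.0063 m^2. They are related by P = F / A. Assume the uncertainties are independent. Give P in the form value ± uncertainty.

Relative error in a monomial: (δP/P)² = Σ (nᵢ · δxᵢ/xᵢ)².
  (1·δF/F)² = (1×0.0524)² = 0.00274;  (-1·δA/A)² = (-1×0.0206)² = 0.000424
δP/P = √(0.00317) = 0.0563
P = 14300 Pa, so δP = 0.0563 × 14300 = 808 Pa.

14300 ± 808 Pa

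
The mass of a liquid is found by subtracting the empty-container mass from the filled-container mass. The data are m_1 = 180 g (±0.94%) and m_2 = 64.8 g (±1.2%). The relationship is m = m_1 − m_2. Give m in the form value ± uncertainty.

115 ± 1.86 g

m is a linear combination, so absolute uncertainties add in quadrature:
  (δm_1)² = 2.86;  (δm_2)² = 0.605
δm = √(3.47) = 1.86 g
m = 115 g.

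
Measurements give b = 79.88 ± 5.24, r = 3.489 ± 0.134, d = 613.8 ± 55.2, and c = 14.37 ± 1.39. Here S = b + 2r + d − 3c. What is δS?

55.6

Absolute uncertainties add in quadrature for a linear combination:
  (δb)² = 27.5;  (2·δr)² = 0.0718;  (δd)² = 3050;  (3·δc)² = 17.4
δS = √(3090) = 55.6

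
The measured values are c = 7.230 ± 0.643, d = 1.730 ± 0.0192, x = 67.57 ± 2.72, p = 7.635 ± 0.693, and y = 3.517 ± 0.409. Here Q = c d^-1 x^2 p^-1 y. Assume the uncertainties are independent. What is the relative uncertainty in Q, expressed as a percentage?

Since Q is a product/quotient, work with relative uncertainties:
  (1·δc/c)² = (1×0.0889)² = 0.00791;  (-1·δd/d)² = (-1×0.0111)² = 0.000123;  (2·δx/x)² = (2×0.0403)² = 0.00648;  (-1·δp/p)² = (-1×0.0908)² = 0.00824;  (1·δy/y)² = (1×0.116)² = 0.0135
δQ/Q = √(0.0363) = 0.190

19.0%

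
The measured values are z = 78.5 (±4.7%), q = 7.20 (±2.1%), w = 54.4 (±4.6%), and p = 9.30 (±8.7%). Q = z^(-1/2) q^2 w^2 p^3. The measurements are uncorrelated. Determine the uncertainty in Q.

Relative error in a monomial: (δQ/Q)² = Σ (nᵢ · δxᵢ/xᵢ)².
  (−½·δz/z)² = (-0.5×0.0470)² = 0.000552;  (2·δq/q)² = (2×0.0210)² = 0.00176;  (2·δw/w)² = (2×0.0460)² = 0.00846;  (3·δp/p)² = (3×0.0870)² = 0.0681
δQ/Q = √(0.0789) = 0.281
Q = 1.39e+07, so δQ = 0.281 × 1.39e+07 = 3.91e+06.

3.91e+06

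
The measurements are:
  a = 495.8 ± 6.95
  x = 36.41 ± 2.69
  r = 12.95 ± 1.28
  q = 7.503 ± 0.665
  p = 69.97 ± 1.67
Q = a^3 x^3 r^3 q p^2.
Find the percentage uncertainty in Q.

38.6%

Each factor contributes (exponent × relative error)² to (δQ/Q)²:
  (3·δa/a)² = (3×0.0140)² = 0.00177;  (3·δx/x)² = (3×0.0739)² = 0.0491;  (3·δr/r)² = (3×0.0988)² = 0.0879;  (1·δq/q)² = (1×0.0886)² = 0.00786;  (2·δp/p)² = (2×0.0239)² = 0.00228
δQ/Q = √(0.149) = 0.386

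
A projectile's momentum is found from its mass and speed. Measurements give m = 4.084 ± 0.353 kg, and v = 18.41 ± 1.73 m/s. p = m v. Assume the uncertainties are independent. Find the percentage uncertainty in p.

For a monomial p ∝ m, v, fractional errors add in quadrature:
  (1·δm/m)² = (1×0.0864)² = 0.00747;  (1·δv/v)² = (1×0.0940)² = 0.00883
δp/p = √(0.0163) = 0.128

12.8%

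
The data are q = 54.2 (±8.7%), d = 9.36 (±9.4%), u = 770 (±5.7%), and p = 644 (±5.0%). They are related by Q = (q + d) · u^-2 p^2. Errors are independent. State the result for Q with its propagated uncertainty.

44.5 ± 7.53

Let w = q + d = 63.6. δw = √(δq² + δd²) = √(22.2 + 0.774) = 4.80, so δw/w = 0.0755.
Q is then a monomial in w, u, p:
δQ/Q = √((δw/w)² + (-2·δu/u)² + (2·δp/p)²) = √(0.00570 + 0.0130 + 0.0100) = 0.169
Q = 44.5, so δQ = 0.169 × 44.5 = 7.53.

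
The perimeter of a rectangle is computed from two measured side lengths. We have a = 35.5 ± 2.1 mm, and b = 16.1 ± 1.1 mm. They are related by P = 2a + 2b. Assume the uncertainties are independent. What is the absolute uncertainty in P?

P is a linear combination, so absolute uncertainties add in quadrature:
  (2·δa)² = 17.6;  (2·δb)² = 4.84
δP = √(22.5) = 4.74 mm

4.74 mm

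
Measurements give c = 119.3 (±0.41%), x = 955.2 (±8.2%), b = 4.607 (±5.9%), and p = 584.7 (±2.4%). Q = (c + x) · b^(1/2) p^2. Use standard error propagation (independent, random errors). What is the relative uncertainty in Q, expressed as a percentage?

Let u = c + x = 1074. δu = √(δc² + δx²) = √(0.239 + 6140) = 78.3, so δu/u = 0.0729.
Q is then a monomial in u, b, p:
δQ/Q = √((δu/u)² + (½·δb/b)² + (2·δp/p)²) = √(0.00531 + 0.000870 + 0.00230) = 0.0921

9.21%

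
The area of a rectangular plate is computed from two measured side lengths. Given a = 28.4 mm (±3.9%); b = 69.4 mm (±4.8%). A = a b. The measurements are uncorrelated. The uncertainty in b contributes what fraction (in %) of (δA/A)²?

(δA/A)² = (1·δa/a)² + (1·δb/b)²
  a term: (1×0.0390)² = 0.00152
  b term: (1×0.0480)² = 0.00230
Total = 0.00383. Share from b = 0.00230/0.00383 = 0.602.

60.2%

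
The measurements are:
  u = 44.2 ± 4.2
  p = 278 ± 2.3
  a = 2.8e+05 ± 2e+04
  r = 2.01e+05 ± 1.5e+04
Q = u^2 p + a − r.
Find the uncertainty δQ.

Let w = u^2·p = 5.43e+05. δw/w = √((2·δu/u)² + (1·δp/p)²) = √(0.0361 + 6.84e-05) = 0.190, so δw = 1.03e+05.
Q = w + a − r: δQ = √(δw² + δa² + δr²) = √(1.07e+10 + 4e+08 + 2.25e+08) = 1.06e+05

1.06e+05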